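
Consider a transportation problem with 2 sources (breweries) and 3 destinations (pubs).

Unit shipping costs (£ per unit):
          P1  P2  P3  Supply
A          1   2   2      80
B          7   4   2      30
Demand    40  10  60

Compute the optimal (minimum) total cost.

180

An optimal shipping plan:
  A–P1: 40 × £1 = £40
  A–P2: 10 × £2 = £20
  A–P3: 30 × £2 = £60
  B–P3: 30 × £2 = £60
Total = 40 + 20 + 60 + 60 = £180.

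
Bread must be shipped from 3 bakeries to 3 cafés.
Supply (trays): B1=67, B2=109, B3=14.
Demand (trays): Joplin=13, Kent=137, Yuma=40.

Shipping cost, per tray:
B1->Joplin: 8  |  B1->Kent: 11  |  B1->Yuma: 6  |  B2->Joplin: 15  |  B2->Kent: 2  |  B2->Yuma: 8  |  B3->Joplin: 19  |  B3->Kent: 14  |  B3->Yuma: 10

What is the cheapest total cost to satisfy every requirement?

912

An optimal shipping plan:
  B1->Joplin: 13 × 8 = 104
  B1->Kent: 14 × 11 = 154
  B1->Yuma: 40 × 6 = 240
  B2->Kent: 109 × 2 = 218
  B3->Kent: 14 × 14 = 196
Total = 104 + 154 + 240 + 218 + 196 = 912.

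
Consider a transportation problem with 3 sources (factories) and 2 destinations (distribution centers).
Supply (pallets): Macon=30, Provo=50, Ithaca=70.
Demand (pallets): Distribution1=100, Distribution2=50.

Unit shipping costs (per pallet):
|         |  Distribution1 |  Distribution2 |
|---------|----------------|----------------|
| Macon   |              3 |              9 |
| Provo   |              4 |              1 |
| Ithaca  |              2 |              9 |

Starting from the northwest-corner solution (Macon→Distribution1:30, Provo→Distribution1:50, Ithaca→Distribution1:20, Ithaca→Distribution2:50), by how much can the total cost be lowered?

500

Current plan cost = 30·3 + 50·4 + 20·2 + 50·9 = 780.
Optimal plan:
  Macon to Distribution1: 30 × 3 = 90
  Provo to Distribution2: 50 × 1 = 50
  Ithaca to Distribution1: 70 × 2 = 140
Optimal cost = 280.
Saving = 780 − 280 = 500.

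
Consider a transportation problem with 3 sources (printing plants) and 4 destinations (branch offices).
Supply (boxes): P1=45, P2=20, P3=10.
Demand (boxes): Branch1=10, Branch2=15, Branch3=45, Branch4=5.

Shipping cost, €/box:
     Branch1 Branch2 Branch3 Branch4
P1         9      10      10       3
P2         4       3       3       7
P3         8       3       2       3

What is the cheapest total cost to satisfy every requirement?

A cheapest plan:
  P1->Branch1: 10 × €9 = €90
  P1->Branch2: 15 × €10 = €150
  P1->Branch3: 15 × €10 = €150
  P1->Branch4: 5 × €3 = €15
  P2->Branch3: 20 × €3 = €60
  P3->Branch3: 10 × €2 = €20
Total = 90 + 150 + 150 + 15 + 60 + 20 = €485.

485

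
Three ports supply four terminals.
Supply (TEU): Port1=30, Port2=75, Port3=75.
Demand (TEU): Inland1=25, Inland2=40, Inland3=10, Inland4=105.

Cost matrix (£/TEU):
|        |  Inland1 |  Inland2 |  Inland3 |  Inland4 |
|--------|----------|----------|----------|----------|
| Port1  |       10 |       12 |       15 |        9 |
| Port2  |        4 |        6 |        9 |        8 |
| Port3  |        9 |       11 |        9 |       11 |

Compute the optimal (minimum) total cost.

A cheapest plan:
  Port1→Inland4: 30 × £9 = £270
  Port2→Inland1: 25 × £4 = £100
  Port2→Inland2: 40 × £6 = £240
  Port2→Inland4: 10 × £8 = £80
  Port3→Inland3: 10 × £9 = £90
  Port3→Inland4: 65 × £11 = £715
Total = 270 + 100 + 240 + 80 + 90 + 715 = £1495.
(Supply check: Port1 ships 30; Port2 ships 75; Port3 ships 75.)

1495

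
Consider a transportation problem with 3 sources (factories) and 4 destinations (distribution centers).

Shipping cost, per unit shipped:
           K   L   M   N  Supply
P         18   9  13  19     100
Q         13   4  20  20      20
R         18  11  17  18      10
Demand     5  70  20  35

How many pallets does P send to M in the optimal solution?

Optimal shipments:
  P->L: 55 × 9 = 495
  P->M: 20 × 13 = 260
  P->N: 25 × 19 = 475
  Q->K: 5 × 13 = 65
  Q->L: 15 × 4 = 60
  R->N: 10 × 18 = 180
Total cost = 1535.
So P→M carries 20 pallets.

20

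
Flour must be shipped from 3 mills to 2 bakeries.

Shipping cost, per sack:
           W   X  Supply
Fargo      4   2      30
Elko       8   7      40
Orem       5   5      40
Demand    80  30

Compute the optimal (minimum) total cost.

A cheapest plan:
  Fargo to X: 30 sacks
  Elko to W: 40 sacks
  Orem to W: 40 sacks
Total cost = 580.

580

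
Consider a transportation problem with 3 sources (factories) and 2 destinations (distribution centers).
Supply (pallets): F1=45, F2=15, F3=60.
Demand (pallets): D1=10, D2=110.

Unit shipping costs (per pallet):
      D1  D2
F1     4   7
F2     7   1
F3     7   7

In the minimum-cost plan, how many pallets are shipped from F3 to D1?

0

The minimum-cost plan:
  F1->D1: 10 × 4 = 40
  F1->D2: 35 × 7 = 245
  F2->D2: 15 × 1 = 15
  F3->D2: 60 × 7 = 420
Total cost = 720.
The route F3→D1 is not used.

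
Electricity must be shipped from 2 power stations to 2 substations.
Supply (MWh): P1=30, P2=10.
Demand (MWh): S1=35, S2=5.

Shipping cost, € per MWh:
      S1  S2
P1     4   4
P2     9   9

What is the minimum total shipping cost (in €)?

An optimal shipping plan:
  P1→S1: 25 × €4 = €100
  P1→S2: 5 × €4 = €20
  P2→S1: 10 × €9 = €90
Total = 100 + 20 + 90 = €210.
(Supply check: P1 ships 30; P2 ships 10.)

210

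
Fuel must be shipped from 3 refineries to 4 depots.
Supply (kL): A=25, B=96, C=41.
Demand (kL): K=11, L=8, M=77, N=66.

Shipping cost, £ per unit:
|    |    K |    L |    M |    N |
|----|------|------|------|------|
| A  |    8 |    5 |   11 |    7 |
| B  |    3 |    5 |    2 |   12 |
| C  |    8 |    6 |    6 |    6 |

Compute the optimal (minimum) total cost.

One minimum-cost allocation:
  A–N: 25 × £7 = £175
  B–K: 11 × £3 = £33
  B–L: 8 × £5 = £40
  B–M: 77 × £2 = £154
  C–N: 41 × £6 = £246
Total = 175 + 33 + 40 + 154 + 246 = £648.
(Supply check: A ships 25; B ships 96; C ships 41.)

648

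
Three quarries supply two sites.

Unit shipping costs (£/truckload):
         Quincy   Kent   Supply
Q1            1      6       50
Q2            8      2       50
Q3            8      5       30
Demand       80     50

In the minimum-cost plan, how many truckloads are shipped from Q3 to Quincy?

30

Optimal shipments:
  Q1–Quincy: 50 × £1 = £50
  Q2–Kent: 50 × £2 = £100
  Q3–Quincy: 30 × £8 = £240
Total cost = £390.
So Q3→Quincy carries 30 truckloads.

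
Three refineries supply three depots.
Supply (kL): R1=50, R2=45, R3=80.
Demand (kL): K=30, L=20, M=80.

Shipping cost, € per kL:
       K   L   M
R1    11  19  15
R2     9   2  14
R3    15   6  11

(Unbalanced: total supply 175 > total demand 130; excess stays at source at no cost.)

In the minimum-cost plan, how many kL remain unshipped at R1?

An optimal plan:
  R1 to K: 5 × €11 = €55
  R2 to K: 25 × €9 = €225
  R2 to L: 20 × €2 = €40
  R3 to M: 80 × €11 = €880
Total cost = €1200.
R1 ships 5 of its 50, leaving 45.

45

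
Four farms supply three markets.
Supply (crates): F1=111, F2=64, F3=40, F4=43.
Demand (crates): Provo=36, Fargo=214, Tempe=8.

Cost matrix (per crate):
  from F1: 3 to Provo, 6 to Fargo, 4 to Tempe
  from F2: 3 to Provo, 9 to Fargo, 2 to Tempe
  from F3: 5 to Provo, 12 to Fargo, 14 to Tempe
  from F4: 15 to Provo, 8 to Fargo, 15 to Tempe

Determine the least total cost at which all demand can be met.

1758

Optimal allocation:
  F1–Fargo: 111 × 6 = 666
  F2–Fargo: 56 × 9 = 504
  F2–Tempe: 8 × 2 = 16
  F3–Provo: 36 × 5 = 180
  F3–Fargo: 4 × 12 = 48
  F4–Fargo: 43 × 8 = 344
Total = 666 + 504 + 16 + 180 + 48 + 344 = 1758.
(Supply check: F1 ships 111; F2 ships 64; F3 ships 40; F4 ships 43.)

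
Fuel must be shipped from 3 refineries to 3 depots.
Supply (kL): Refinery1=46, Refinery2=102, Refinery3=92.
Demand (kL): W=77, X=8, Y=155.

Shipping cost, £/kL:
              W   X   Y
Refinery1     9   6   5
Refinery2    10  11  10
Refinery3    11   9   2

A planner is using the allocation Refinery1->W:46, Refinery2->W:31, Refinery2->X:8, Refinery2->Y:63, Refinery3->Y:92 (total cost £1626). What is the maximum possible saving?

184

Current plan cost = 46·9 + 31·10 + 8·11 + 63·10 + 92·2 = £1626.
Optimal plan:
  Refinery1->Y: 46 × £5 = £230
  Refinery2->W: 77 × £10 = £770
  Refinery2->X: 8 × £11 = £88
  Refinery2->Y: 17 × £10 = £170
  Refinery3->Y: 92 × £2 = £184
Optimal cost = £1442.
Saving = 1626 − 1442 = £184.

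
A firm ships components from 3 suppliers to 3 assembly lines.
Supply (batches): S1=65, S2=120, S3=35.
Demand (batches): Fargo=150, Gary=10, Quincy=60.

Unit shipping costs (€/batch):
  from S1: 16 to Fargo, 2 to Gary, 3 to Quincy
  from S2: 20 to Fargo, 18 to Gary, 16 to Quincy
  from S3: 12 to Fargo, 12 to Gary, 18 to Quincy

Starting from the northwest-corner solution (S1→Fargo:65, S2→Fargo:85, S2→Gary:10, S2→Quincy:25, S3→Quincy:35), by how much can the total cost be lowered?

965

Current plan cost = 65·16 + 85·20 + 10·18 + 25·16 + 35·18 = €3950.
Optimal plan:
  S1–Gary: 10 × €2 = €20
  S1–Quincy: 55 × €3 = €165
  S2–Fargo: 115 × €20 = €2300
  S2–Quincy: 5 × €16 = €80
  S3–Fargo: 35 × €12 = €420
Optimal cost = €2985.
Saving = 3950 − 2985 = €965.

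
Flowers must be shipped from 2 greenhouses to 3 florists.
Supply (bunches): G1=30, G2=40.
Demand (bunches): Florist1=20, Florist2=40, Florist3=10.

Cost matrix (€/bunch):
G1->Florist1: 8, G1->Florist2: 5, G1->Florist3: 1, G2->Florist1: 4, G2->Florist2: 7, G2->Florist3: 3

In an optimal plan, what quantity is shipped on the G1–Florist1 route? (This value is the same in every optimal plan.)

0

The minimum-cost plan:
  G1–Florist2: 20 × €5 = €100
  G1–Florist3: 10 × €1 = €10
  G2–Florist1: 20 × €4 = €80
  G2–Florist2: 20 × €7 = €140
Total cost = €330.
The route G1→Florist1 is not used.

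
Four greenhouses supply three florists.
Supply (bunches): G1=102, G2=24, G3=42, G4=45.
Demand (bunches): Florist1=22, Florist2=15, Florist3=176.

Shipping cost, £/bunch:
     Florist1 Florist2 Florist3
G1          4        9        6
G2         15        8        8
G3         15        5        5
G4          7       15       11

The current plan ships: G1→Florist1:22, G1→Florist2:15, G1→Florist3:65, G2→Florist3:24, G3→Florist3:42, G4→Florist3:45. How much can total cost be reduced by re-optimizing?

Current plan cost = 22·4 + 15·9 + 65·6 + 24·8 + 42·5 + 45·11 = £1510.
Optimal plan:
  G1 to Florist3: 102 × £6 = £612
  G2 to Florist3: 24 × £8 = £192
  G3 to Florist2: 15 × £5 = £75
  G3 to Florist3: 27 × £5 = £135
  G4 to Florist1: 22 × £7 = £154
  G4 to Florist3: 23 × £11 = £253
Optimal cost = £1421.
Saving = 1510 − 1421 = £89.

89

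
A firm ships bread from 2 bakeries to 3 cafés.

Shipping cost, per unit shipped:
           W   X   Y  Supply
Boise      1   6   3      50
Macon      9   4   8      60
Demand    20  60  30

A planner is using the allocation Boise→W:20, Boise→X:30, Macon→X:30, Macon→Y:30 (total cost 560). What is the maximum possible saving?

210

Current plan cost = 20·1 + 30·6 + 30·4 + 30·8 = 560.
Optimal plan:
  Boise->W: 20 trays
  Boise->Y: 30 trays
  Macon->X: 60 trays
Optimal cost = 350.
Saving = 560 − 350 = 210.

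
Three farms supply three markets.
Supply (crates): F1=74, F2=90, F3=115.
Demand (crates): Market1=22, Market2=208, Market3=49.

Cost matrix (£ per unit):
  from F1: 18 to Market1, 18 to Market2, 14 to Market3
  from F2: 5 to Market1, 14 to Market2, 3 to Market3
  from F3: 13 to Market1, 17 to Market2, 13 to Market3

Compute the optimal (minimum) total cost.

A cheapest plan:
  F1→Market2: 74 × £18 = £1332
  F2→Market1: 22 × £5 = £110
  F2→Market2: 19 × £14 = £266
  F2→Market3: 49 × £3 = £147
  F3→Market2: 115 × £17 = £1955
Total = 1332 + 110 + 266 + 147 + 1955 = £3810.

3810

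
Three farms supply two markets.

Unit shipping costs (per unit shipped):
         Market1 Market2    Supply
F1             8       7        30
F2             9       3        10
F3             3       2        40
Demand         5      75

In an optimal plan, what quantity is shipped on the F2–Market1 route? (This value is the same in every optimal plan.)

0

The minimum-cost plan:
  F1–Market1: 5 × 8 = 40
  F1–Market2: 25 × 7 = 175
  F2–Market2: 10 × 3 = 30
  F3–Market2: 40 × 2 = 80
Total cost = 325.
The route F2→Market1 is not used.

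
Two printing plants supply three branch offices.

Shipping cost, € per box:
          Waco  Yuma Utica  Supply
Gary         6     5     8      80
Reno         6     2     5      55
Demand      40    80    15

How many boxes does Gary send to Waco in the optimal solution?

40

Solving gives:
  Gary–Waco: 40 × €6 = €240
  Gary–Yuma: 25 × €5 = €125
  Gary–Utica: 15 × €8 = €120
  Reno–Yuma: 55 × €2 = €110
Total cost = €595.
So Gary→Waco carries 40 boxes.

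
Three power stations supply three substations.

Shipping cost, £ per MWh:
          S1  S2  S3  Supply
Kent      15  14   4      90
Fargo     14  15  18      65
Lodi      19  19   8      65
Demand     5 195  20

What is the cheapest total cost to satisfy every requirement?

Optimal allocation:
  Kent–S2: 90 × £14 = £1260
  Fargo–S1: 5 × £14 = £70
  Fargo–S2: 60 × £15 = £900
  Lodi–S2: 45 × £19 = £855
  Lodi–S3: 20 × £8 = £160
Total = 1260 + 70 + 900 + 855 + 160 = £3245.

3245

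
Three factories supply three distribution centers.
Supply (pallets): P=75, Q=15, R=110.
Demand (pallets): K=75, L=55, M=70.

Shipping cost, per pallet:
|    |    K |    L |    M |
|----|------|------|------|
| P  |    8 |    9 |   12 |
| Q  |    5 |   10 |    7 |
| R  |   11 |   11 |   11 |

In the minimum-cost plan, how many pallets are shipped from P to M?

0

Solving gives:
  P–K: 60 × 8 = 480
  P–L: 15 × 9 = 135
  Q–K: 15 × 5 = 75
  R–L: 40 × 11 = 440
  R–M: 70 × 11 = 770
Total cost = 1900.
The route P→M is not used.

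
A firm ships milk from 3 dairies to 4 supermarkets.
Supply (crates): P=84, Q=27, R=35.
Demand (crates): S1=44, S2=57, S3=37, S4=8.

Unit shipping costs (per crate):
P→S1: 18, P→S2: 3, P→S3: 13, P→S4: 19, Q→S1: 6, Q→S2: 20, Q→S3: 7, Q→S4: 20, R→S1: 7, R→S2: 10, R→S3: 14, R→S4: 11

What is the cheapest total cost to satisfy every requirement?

971

Optimal allocation:
  P to S2: 57 crates
  P to S3: 27 crates
  Q to S1: 17 crates
  Q to S3: 10 crates
  R to S1: 27 crates
  R to S4: 8 crates
Total cost = 971.
(Supply check: P ships 84; Q ships 27; R ships 35.)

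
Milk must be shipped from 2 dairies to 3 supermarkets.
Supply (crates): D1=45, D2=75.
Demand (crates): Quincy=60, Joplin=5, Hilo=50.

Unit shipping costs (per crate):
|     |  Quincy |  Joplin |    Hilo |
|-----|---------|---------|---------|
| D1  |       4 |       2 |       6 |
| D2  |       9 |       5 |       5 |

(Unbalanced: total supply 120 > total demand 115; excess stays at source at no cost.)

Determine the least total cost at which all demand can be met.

An optimal shipping plan:
  D1–Quincy: 45 × 4 = 180
  D2–Quincy: 15 × 9 = 135
  D2–Joplin: 5 × 5 = 25
  D2–Hilo: 50 × 5 = 250
Total = 180 + 135 + 25 + 250 = 590.

590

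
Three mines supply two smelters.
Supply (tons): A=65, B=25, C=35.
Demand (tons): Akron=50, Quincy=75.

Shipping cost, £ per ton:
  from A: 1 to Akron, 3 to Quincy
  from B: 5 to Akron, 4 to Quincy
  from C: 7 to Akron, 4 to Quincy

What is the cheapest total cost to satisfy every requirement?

335

Optimal allocation:
  A→Akron: 50 tons
  A→Quincy: 15 tons
  B→Quincy: 25 tons
  C→Quincy: 35 tons
Total cost = £335.
(Supply check: A ships 65; B ships 25; C ships 35.)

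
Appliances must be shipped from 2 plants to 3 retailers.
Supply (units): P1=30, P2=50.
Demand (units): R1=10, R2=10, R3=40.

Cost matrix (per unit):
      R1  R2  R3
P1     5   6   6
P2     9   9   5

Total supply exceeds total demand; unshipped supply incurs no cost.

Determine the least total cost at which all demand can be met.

One minimum-cost allocation:
  P1–R1: 10 units
  P1–R2: 10 units
  P2–R3: 40 units
Total cost = 310.
(Supply check: P1 ships 20; P2 ships 40.)

310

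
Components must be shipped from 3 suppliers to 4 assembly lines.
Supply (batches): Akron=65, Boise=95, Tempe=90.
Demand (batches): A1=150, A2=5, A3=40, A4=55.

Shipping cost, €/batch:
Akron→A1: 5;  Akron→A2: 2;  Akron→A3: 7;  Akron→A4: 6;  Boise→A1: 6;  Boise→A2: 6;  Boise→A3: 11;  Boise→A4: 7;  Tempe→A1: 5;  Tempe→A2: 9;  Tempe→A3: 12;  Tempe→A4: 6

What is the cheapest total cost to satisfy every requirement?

An optimal shipping plan:
  Akron->A2: 5 × €2 = €10
  Akron->A3: 40 × €7 = €280
  Akron->A4: 20 × €6 = €120
  Boise->A1: 95 × €6 = €570
  Tempe->A1: 55 × €5 = €275
  Tempe->A4: 35 × €6 = €210
Total = 10 + 280 + 120 + 570 + 275 + 210 = €1465.

1465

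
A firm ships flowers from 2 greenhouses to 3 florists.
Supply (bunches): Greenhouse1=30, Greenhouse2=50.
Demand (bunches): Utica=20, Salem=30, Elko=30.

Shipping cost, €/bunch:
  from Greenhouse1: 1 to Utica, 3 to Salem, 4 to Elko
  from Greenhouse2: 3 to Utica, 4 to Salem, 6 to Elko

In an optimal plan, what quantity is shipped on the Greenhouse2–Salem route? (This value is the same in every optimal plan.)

The minimum-cost plan:
  Greenhouse1->Utica: 20 × €1 = €20
  Greenhouse1->Elko: 10 × €4 = €40
  Greenhouse2->Salem: 30 × €4 = €120
  Greenhouse2->Elko: 20 × €6 = €120
Total cost = €300.
So Greenhouse2→Salem carries 30 bunches.

30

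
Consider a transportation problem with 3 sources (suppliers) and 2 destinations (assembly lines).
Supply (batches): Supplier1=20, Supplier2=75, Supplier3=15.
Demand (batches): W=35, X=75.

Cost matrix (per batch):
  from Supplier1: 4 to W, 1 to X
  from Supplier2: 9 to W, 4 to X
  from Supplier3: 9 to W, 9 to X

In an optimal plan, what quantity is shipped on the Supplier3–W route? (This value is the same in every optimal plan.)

15

The minimum-cost plan:
  Supplier1->W: 20 × 4 = 80
  Supplier2->X: 75 × 4 = 300
  Supplier3->W: 15 × 9 = 135
Total cost = 515.
So Supplier3→W carries 15 batches.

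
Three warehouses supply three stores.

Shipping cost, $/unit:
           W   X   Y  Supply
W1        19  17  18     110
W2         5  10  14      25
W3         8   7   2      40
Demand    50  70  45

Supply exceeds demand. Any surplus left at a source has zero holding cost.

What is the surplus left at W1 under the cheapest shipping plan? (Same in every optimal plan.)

10

Minimum-cost shipments:
  W1->W: 25 × $19 = $475
  W1->X: 70 × $17 = $1190
  W1->Y: 5 × $18 = $90
  W2->W: 25 × $5 = $125
  W3->Y: 40 × $2 = $80
Total cost = $1960.
W1 ships 100 of its 110, leaving 10.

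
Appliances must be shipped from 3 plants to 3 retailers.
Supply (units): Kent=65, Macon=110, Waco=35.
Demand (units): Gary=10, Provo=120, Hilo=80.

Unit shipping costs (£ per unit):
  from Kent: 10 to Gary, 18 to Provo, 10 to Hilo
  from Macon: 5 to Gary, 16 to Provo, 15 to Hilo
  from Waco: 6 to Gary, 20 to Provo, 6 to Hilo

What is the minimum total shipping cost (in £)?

Optimal allocation:
  Kent->Provo: 20 × £18 = £360
  Kent->Hilo: 45 × £10 = £450
  Macon->Gary: 10 × £5 = £50
  Macon->Provo: 100 × £16 = £1600
  Waco->Hilo: 35 × £6 = £210
Total = 360 + 450 + 50 + 1600 + 210 = £2670.

2670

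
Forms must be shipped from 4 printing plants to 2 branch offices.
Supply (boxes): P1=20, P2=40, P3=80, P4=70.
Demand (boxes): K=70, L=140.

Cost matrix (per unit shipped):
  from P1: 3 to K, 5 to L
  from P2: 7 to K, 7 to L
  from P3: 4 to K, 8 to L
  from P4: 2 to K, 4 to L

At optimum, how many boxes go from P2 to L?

Solving gives:
  P1 to L: 20 × 5 = 100
  P2 to L: 40 × 7 = 280
  P3 to K: 70 × 4 = 280
  P3 to L: 10 × 8 = 80
  P4 to L: 70 × 4 = 280
Total cost = 1020.
So P2→L carries 40 boxes.

40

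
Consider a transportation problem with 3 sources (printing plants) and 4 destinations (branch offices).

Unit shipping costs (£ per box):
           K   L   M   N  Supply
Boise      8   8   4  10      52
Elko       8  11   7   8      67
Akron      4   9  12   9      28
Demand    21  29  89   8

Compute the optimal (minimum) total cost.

Optimal allocation:
  Boise→L: 22 boxes
  Boise→M: 30 boxes
  Elko→M: 59 boxes
  Elko→N: 8 boxes
  Akron→K: 21 boxes
  Akron→L: 7 boxes
Total cost = £920.

920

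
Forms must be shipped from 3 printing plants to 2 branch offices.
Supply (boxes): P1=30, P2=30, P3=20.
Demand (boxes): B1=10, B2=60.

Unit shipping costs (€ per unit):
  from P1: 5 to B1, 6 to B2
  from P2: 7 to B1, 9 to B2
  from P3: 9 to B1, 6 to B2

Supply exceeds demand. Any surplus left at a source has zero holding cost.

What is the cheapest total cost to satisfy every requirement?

One minimum-cost allocation:
  P1–B2: 30 × €6 = €180
  P2–B1: 10 × €7 = €70
  P2–B2: 10 × €9 = €90
  P3–B2: 20 × €6 = €120
Total = 180 + 70 + 90 + 120 = €460.

460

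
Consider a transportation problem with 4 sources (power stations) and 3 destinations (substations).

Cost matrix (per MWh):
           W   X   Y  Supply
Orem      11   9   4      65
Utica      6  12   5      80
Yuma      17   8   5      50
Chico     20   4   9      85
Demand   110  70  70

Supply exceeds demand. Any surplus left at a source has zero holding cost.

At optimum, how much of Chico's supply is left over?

15

Minimum-cost shipments:
  Orem to W: 30 × 11 = 330
  Orem to Y: 35 × 4 = 140
  Utica to W: 80 × 6 = 480
  Yuma to Y: 35 × 5 = 175
  Chico to X: 70 × 4 = 280
Total cost = 1405.
Chico ships 70 of its 85, leaving 15.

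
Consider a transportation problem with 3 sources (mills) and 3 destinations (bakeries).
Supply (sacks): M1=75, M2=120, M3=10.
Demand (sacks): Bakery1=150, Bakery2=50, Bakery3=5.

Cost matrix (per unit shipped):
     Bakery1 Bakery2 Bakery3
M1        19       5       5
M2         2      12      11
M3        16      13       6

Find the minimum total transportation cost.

Optimal allocation:
  M1 to Bakery1: 20 × 19 = 380
  M1 to Bakery2: 50 × 5 = 250
  M1 to Bakery3: 5 × 5 = 25
  M2 to Bakery1: 120 × 2 = 240
  M3 to Bakery1: 10 × 16 = 160
Total = 380 + 250 + 25 + 240 + 160 = 1055.

1055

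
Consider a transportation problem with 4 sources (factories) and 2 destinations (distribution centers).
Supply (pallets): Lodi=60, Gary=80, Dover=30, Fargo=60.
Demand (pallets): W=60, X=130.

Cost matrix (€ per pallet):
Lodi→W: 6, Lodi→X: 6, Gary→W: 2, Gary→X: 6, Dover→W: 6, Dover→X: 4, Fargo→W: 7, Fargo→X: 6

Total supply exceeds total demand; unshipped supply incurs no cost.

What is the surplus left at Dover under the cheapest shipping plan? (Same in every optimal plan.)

An optimal plan:
  Lodi to X: 60 × €6 = €360
  Gary to W: 60 × €2 = €120
  Gary to X: 20 × €6 = €120
  Dover to X: 30 × €4 = €120
  Fargo to X: 20 × €6 = €120
Total cost = €840.
Dover ships 30 of its 30, leaving 0.

0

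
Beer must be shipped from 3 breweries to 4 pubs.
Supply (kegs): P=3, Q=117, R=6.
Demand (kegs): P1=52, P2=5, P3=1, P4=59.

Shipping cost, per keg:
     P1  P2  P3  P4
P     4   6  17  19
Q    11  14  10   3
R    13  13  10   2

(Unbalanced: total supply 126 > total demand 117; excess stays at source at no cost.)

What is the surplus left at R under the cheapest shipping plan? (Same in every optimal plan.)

Minimum-cost shipments:
  P->P2: 3 × 6 = 18
  Q->P1: 52 × 11 = 572
  Q->P2: 2 × 14 = 28
  Q->P3: 1 × 10 = 10
  Q->P4: 53 × 3 = 159
  R->P4: 6 × 2 = 12
Total cost = 799.
R ships 6 of its 6, leaving 0.

0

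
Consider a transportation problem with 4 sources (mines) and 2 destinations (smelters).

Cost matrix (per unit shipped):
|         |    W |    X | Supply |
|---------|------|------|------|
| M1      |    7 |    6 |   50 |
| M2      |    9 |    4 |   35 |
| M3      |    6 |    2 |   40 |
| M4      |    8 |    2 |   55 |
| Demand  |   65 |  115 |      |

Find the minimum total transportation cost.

A cheapest plan:
  M1–W: 50 tons
  M2–X: 35 tons
  M3–W: 15 tons
  M3–X: 25 tons
  M4–X: 55 tons
Total cost = 740.

740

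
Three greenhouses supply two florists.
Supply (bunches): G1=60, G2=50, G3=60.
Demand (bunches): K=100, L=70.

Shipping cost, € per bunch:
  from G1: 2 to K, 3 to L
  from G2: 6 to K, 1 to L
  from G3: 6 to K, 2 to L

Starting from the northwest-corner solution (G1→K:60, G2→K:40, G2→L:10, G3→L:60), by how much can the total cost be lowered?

Current plan cost = 60·2 + 40·6 + 10·1 + 60·2 = €490.
Optimal plan:
  G1 to K: 60 × €2 = €120
  G2 to L: 50 × €1 = €50
  G3 to K: 40 × €6 = €240
  G3 to L: 20 × €2 = €40
Optimal cost = €450.
Saving = 490 − 450 = €40.

40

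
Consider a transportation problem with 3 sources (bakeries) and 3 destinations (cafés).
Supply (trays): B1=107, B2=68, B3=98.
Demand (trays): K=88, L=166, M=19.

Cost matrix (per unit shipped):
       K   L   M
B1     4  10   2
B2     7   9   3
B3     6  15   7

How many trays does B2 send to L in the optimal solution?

68

Optimal shipments:
  B1->L: 98 × 10 = 980
  B1->M: 9 × 2 = 18
  B2->L: 68 × 9 = 612
  B3->K: 88 × 6 = 528
  B3->M: 10 × 7 = 70
Total cost = 2208.
So B2→L carries 68 trays.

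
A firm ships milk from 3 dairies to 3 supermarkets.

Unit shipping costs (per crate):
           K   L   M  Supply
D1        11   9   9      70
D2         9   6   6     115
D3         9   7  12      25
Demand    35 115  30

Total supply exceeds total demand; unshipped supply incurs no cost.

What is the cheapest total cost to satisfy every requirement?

One minimum-cost allocation:
  D1 to K: 10 × 11 = 110
  D1 to L: 30 × 9 = 270
  D2 to L: 85 × 6 = 510
  D2 to M: 30 × 6 = 180
  D3 to K: 25 × 9 = 225
Total = 110 + 270 + 510 + 180 + 225 = 1295.
(Supply check: D1 ships 40; D2 ships 115; D3 ships 25.)

1295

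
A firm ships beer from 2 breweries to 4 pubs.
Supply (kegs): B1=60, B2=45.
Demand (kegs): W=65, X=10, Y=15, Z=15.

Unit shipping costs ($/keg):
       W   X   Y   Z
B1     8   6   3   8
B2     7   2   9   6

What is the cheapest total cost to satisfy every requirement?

655

Optimal allocation:
  B1–W: 45 × $8 = $360
  B1–Y: 15 × $3 = $45
  B2–W: 20 × $7 = $140
  B2–X: 10 × $2 = $20
  B2–Z: 15 × $6 = $90
Total = 360 + 45 + 140 + 20 + 90 = $655.
(Supply check: B1 ships 60; B2 ships 45.)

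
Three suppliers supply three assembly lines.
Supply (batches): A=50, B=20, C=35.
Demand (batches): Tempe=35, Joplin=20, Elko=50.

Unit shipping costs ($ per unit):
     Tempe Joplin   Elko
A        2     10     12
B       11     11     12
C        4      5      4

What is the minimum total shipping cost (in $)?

595

A cheapest plan:
  A→Tempe: 35 × $2 = $70
  A→Joplin: 15 × $10 = $150
  B→Joplin: 5 × $11 = $55
  B→Elko: 15 × $12 = $180
  C→Elko: 35 × $4 = $140
Total = 70 + 150 + 55 + 180 + 140 = $595.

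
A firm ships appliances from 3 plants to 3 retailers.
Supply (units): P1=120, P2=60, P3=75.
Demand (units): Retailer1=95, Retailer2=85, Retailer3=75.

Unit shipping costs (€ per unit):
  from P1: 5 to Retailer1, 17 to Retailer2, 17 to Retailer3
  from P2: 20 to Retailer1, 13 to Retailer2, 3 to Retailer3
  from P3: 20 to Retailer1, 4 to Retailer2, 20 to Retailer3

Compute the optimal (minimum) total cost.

An optimal shipping plan:
  P1->Retailer1: 95 units
  P1->Retailer2: 10 units
  P1->Retailer3: 15 units
  P2->Retailer3: 60 units
  P3->Retailer2: 75 units
Total cost = €1380.

1380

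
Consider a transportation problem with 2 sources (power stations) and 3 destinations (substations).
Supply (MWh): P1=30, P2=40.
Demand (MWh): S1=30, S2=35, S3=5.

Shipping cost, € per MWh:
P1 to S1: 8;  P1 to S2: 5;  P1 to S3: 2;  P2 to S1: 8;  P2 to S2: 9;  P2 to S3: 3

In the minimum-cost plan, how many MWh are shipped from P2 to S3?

Optimal shipments:
  P1→S2: 30 × €5 = €150
  P2→S1: 30 × €8 = €240
  P2→S2: 5 × €9 = €45
  P2→S3: 5 × €3 = €15
Total cost = €450.
So P2→S3 carries 5 MWh.

5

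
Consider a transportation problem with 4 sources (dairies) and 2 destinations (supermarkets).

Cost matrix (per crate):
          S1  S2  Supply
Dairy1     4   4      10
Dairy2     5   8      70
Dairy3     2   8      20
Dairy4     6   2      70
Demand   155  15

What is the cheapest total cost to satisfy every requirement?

Optimal allocation:
  Dairy1→S1: 10 × 4 = 40
  Dairy2→S1: 70 × 5 = 350
  Dairy3→S1: 20 × 2 = 40
  Dairy4→S1: 55 × 6 = 330
  Dairy4→S2: 15 × 2 = 30
Total = 40 + 350 + 40 + 330 + 30 = 790.

790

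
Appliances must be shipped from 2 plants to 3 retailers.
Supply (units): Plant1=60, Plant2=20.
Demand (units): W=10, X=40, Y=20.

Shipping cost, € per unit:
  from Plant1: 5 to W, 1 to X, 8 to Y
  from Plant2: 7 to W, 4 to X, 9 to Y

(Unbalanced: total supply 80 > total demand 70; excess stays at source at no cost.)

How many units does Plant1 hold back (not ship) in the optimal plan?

Minimum-cost shipments:
  Plant1 to W: 10 × €5 = €50
  Plant1 to X: 40 × €1 = €40
  Plant1 to Y: 10 × €8 = €80
  Plant2 to Y: 10 × €9 = €90
Total cost = €260.
Plant1 ships 60 of its 60, leaving 0.

0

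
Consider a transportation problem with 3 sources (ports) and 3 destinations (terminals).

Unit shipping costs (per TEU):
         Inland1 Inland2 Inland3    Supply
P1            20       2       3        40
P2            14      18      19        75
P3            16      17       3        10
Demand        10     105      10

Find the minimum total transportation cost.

1420

A cheapest plan:
  P1–Inland2: 40 × 2 = 80
  P2–Inland1: 10 × 14 = 140
  P2–Inland2: 65 × 18 = 1170
  P3–Inland3: 10 × 3 = 30
Total = 80 + 140 + 1170 + 30 = 1420.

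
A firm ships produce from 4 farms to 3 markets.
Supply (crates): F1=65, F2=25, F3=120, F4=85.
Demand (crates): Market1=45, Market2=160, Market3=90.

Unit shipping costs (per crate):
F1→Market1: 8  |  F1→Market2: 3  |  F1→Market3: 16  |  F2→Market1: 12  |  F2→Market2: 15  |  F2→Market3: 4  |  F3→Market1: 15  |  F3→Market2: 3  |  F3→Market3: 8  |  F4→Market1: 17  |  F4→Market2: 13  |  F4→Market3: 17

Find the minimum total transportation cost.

2225

An optimal shipping plan:
  F1→Market2: 65 × 3 = 195
  F2→Market3: 25 × 4 = 100
  F3→Market2: 95 × 3 = 285
  F3→Market3: 25 × 8 = 200
  F4→Market1: 45 × 17 = 765
  F4→Market3: 40 × 17 = 680
Total = 195 + 100 + 285 + 200 + 765 + 680 = 2225.
(Supply check: F1 ships 65; F2 ships 25; F3 ships 120; F4 ships 85.)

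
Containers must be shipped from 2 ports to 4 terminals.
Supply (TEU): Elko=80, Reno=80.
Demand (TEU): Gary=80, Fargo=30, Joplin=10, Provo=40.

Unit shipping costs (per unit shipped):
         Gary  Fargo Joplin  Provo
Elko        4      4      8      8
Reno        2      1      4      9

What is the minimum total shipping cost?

630

A cheapest plan:
  Elko→Gary: 40 × 4 = 160
  Elko→Provo: 40 × 8 = 320
  Reno→Gary: 40 × 2 = 80
  Reno→Fargo: 30 × 1 = 30
  Reno→Joplin: 10 × 4 = 40
Total = 160 + 320 + 80 + 30 + 40 = 630.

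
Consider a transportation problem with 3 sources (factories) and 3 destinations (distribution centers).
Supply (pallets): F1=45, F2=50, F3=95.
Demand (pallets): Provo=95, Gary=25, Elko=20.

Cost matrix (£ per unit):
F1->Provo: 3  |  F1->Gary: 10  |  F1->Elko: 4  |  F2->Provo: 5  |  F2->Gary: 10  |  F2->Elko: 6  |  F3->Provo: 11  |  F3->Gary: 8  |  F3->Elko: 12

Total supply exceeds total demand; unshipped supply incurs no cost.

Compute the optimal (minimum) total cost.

A cheapest plan:
  F1–Provo: 25 × £3 = £75
  F1–Elko: 20 × £4 = £80
  F2–Provo: 50 × £5 = £250
  F3–Provo: 20 × £11 = £220
  F3–Gary: 25 × £8 = £200
Total = 75 + 80 + 250 + 220 + 200 = £825.
(Supply check: F1 ships 45; F2 ships 50; F3 ships 45.)

825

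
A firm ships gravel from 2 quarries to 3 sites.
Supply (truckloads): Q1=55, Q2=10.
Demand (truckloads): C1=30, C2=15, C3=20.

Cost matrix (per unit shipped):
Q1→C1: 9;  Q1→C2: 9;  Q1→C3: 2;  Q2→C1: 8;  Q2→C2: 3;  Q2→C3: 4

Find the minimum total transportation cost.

Optimal allocation:
  Q1->C1: 30 × 9 = 270
  Q1->C2: 5 × 9 = 45
  Q1->C3: 20 × 2 = 40
  Q2->C2: 10 × 3 = 30
Total = 270 + 45 + 40 + 30 = 385.

385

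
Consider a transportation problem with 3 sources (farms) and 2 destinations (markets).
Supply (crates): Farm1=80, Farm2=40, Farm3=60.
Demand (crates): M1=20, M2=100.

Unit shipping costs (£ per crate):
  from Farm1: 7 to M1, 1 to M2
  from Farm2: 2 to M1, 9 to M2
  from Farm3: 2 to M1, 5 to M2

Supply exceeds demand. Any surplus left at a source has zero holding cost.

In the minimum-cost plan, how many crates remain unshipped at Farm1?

An optimal plan:
  Farm1 to M2: 80 × £1 = £80
  Farm3 to M1: 20 × £2 = £40
  Farm3 to M2: 20 × £5 = £100
Total cost = £220.
Farm1 ships 80 of its 80, leaving 0.

0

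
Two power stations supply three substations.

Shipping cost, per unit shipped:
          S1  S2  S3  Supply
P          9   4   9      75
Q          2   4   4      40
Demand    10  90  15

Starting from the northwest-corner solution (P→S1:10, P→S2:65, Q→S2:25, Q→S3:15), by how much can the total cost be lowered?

Current plan cost = 10·9 + 65·4 + 25·4 + 15·4 = 510.
Optimal plan:
  P–S2: 75 × 4 = 300
  Q–S1: 10 × 2 = 20
  Q–S2: 15 × 4 = 60
  Q–S3: 15 × 4 = 60
Optimal cost = 440.
Saving = 510 − 440 = 70.

70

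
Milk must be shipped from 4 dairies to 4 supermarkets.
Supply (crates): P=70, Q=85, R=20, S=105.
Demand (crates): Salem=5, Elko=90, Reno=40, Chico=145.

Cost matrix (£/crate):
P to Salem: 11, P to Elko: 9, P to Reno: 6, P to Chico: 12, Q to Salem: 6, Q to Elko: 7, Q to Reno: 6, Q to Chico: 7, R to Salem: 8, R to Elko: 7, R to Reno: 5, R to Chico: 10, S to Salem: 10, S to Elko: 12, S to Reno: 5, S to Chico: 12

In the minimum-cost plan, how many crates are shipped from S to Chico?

Optimal shipments:
  P->Elko: 70 × £9 = £630
  Q->Chico: 85 × £7 = £595
  R->Elko: 20 × £7 = £140
  S->Salem: 5 × £10 = £50
  S->Reno: 40 × £5 = £200
  S->Chico: 60 × £12 = £720
Total cost = £2335.
So S→Chico carries 60 crates.

60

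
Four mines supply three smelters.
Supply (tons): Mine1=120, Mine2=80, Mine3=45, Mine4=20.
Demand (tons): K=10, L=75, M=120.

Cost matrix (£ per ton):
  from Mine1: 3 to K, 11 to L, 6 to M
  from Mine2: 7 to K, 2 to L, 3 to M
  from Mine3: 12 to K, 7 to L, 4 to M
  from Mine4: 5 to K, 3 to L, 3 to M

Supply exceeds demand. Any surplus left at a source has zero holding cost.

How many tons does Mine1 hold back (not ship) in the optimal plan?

60

Minimum-cost shipments:
  Mine1→K: 10 tons
  Mine1→M: 50 tons
  Mine2→L: 75 tons
  Mine2→M: 5 tons
  Mine3→M: 45 tons
  Mine4→M: 20 tons
Total cost = £735.
Mine1 ships 60 of its 120, leaving 60.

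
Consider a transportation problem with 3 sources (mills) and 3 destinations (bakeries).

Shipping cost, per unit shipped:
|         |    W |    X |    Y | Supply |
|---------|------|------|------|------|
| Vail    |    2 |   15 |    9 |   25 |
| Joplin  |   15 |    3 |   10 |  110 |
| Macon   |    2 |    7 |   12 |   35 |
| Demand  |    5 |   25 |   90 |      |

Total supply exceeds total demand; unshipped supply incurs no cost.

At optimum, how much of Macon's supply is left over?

30

An optimal plan:
  Vail->Y: 25 × 9 = 225
  Joplin->X: 25 × 3 = 75
  Joplin->Y: 65 × 10 = 650
  Macon->W: 5 × 2 = 10
Total cost = 960.
Macon ships 5 of its 35, leaving 30.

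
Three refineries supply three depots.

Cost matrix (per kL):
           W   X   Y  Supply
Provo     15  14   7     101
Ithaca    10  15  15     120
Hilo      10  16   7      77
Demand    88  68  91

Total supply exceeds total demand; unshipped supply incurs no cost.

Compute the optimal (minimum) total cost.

Optimal allocation:
  Provo to X: 68 kL
  Provo to Y: 14 kL
  Ithaca to W: 88 kL
  Hilo to Y: 77 kL
Total cost = 2469.
(Supply check: Provo ships 82; Ithaca ships 88; Hilo ships 77.)

2469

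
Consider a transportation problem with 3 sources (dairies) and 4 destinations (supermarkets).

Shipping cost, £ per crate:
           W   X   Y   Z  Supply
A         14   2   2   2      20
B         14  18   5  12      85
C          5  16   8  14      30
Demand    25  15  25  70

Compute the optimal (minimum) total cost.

One minimum-cost allocation:
  A–X: 15 × £2 = £30
  A–Z: 5 × £2 = £10
  B–Y: 25 × £5 = £125
  B–Z: 60 × £12 = £720
  C–W: 25 × £5 = £125
  C–Z: 5 × £14 = £70
Total = 30 + 10 + 125 + 720 + 125 + 70 = £1080.
(Supply check: A ships 20; B ships 85; C ships 30.)

1080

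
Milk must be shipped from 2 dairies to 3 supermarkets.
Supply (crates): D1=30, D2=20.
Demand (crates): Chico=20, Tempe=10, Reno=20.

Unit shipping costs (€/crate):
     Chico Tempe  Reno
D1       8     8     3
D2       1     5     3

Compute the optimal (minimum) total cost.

A cheapest plan:
  D1→Tempe: 10 × €8 = €80
  D1→Reno: 20 × €3 = €60
  D2→Chico: 20 × €1 = €20
Total = 80 + 60 + 20 = €160.

160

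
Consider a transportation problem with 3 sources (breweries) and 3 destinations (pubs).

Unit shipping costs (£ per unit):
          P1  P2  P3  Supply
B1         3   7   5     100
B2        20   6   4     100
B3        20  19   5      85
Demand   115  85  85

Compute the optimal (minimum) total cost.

1520

Optimal allocation:
  B1->P1: 100 × £3 = £300
  B2->P2: 85 × £6 = £510
  B2->P3: 15 × £4 = £60
  B3->P1: 15 × £20 = £300
  B3->P3: 70 × £5 = £350
Total = 300 + 510 + 60 + 300 + 350 = £1520.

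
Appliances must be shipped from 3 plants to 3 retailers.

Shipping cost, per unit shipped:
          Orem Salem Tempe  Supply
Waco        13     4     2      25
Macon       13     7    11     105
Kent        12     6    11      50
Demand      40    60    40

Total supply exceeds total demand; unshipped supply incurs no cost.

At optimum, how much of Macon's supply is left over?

An optimal plan:
  Waco->Tempe: 25 × 2 = 50
  Macon->Salem: 50 × 7 = 350
  Macon->Tempe: 15 × 11 = 165
  Kent->Orem: 40 × 12 = 480
  Kent->Salem: 10 × 6 = 60
Total cost = 1105.
Macon ships 65 of its 105, leaving 40.

40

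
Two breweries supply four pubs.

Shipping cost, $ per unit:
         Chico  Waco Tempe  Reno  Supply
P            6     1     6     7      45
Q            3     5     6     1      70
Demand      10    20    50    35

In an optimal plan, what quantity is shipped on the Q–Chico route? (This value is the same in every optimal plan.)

Solving gives:
  P–Waco: 20 × $1 = $20
  P–Tempe: 25 × $6 = $150
  Q–Chico: 10 × $3 = $30
  Q–Tempe: 25 × $6 = $150
  Q–Reno: 35 × $1 = $35
Total cost = $385.
So Q→Chico carries 10 kegs.

10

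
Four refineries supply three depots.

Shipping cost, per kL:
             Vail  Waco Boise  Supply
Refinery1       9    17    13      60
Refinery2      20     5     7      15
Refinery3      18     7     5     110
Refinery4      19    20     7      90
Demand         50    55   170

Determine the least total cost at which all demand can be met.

One minimum-cost allocation:
  Refinery1→Vail: 50 kL
  Refinery1→Boise: 10 kL
  Refinery2→Waco: 15 kL
  Refinery3→Waco: 40 kL
  Refinery3→Boise: 70 kL
  Refinery4→Boise: 90 kL
Total cost = 1915.

1915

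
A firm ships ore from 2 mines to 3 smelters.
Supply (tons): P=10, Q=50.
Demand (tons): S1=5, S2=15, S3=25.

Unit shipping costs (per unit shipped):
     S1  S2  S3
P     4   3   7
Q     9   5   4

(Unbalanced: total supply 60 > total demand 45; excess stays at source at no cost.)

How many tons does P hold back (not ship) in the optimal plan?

0

Minimum-cost shipments:
  P–S1: 5 × 4 = 20
  P–S2: 5 × 3 = 15
  Q–S2: 10 × 5 = 50
  Q–S3: 25 × 4 = 100
Total cost = 185.
P ships 10 of its 10, leaving 0.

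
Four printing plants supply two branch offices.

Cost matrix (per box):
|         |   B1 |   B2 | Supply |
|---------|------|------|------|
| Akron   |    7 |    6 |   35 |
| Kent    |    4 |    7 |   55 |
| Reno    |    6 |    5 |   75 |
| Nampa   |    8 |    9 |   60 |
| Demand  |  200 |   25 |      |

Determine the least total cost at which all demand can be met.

1370

An optimal shipping plan:
  Akron to B1: 10 × 7 = 70
  Akron to B2: 25 × 6 = 150
  Kent to B1: 55 × 4 = 220
  Reno to B1: 75 × 6 = 450
  Nampa to B1: 60 × 8 = 480
Total = 70 + 150 + 220 + 450 + 480 = 1370.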